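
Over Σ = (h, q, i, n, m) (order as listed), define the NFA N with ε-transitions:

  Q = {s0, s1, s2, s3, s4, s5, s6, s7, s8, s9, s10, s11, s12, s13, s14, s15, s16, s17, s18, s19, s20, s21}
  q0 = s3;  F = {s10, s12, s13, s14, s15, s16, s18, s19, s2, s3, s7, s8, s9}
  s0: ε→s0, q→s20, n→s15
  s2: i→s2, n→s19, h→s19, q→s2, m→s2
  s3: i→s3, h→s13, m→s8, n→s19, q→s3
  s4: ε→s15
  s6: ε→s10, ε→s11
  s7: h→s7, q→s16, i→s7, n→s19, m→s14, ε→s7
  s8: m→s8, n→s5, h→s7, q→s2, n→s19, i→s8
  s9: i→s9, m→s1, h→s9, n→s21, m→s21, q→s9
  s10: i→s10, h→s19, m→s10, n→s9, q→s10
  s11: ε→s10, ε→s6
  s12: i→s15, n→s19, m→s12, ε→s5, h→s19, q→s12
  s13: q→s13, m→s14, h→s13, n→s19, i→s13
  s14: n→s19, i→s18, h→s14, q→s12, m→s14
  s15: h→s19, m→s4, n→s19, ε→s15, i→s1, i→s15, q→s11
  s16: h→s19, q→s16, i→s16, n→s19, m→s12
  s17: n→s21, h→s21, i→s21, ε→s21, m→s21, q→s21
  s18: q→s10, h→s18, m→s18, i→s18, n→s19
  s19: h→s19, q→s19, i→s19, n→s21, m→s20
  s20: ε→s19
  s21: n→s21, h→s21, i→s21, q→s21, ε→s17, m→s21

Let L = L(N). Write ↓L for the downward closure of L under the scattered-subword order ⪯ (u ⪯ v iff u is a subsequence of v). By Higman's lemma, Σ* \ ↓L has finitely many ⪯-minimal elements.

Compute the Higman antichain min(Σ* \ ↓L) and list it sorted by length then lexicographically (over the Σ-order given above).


A = [nn, mqhn, hmiqnm].

|Q|=22, |F|=13, |δ|=92 (12 ε).
min D↑ (14 st, q0=0, F={5}): 0:h→1,q→0,i→0,n→2,m→3 1:h→1,q→1,i→1,n→2,m→4 2:h→2,q→2,i→2,n→5,m→2 3:h→6,q→7,i→3,n→2,m→3 4:h→4,q→8,i→9,n→2,m→4 5:h→5,q→5,i→5,n→5,m→5 6:h→6,q→10,i→6,n→2,m→4 7:h→2,q→7,i→7,n→2,m→7 8:h→2,q→8,i→11,n→2,m→8 9:h→9,q→12,i→9,n→2,m→9 10:h→2,q→10,i→10,n→2,m→8 11:h→2,q→12,i→11,n→2,m→11 12:h→2,q→12,i→12,n→13,m→12 13:h→13,q→13,i→13,n→5,m→5 [Hopcroft].
'nn': N↓-sim [21, 7, 2] end={s17,s21} rej; 2/2 del acc.
'mqhn': run [21, 19, 15, 6, 2] end={s17,s21} ∉↓L; 4/4 deletions ∈↓L.
'hmiqnm': |S_i|=[21, 18, 15, 12, 9, 4, 3] end={s1,s17,s21} — reject; 6/6 single-dels accept.
3 minimals (antichain).


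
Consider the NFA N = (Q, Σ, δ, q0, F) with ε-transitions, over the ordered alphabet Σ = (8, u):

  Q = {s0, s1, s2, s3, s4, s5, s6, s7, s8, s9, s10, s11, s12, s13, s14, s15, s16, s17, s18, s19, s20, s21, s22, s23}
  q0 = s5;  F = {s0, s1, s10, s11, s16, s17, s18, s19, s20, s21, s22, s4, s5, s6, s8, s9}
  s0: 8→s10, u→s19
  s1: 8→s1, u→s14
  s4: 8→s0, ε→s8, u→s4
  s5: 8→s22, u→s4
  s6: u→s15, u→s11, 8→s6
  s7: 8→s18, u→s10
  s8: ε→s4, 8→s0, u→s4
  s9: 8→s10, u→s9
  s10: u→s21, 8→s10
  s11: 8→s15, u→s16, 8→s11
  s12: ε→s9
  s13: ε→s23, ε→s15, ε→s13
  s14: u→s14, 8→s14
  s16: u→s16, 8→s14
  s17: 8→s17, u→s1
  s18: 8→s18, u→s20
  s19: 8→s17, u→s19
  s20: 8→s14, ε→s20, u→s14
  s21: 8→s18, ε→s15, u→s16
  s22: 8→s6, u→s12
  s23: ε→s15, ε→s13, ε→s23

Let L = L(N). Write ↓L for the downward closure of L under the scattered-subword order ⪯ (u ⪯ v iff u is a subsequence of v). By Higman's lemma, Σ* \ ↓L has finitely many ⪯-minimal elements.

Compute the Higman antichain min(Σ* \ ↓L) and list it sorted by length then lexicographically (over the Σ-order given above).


|Q|=24, |F|=16, |δ|=49 (11 ε).
min D↑ (16 st, q0=0, F={12}): 0:8→1,u→2 1:8→3,u→4 2:8→5,u→2 3:8→3,u→6 4:8→7,u→4 5:8→7,u→8 6:8→6,u→9 7:8→7,u→10 8:8→11,u→8 9:8→12,u→9 10:8→13,u→9 11:8→11,u→14 12:8→12,u→12 13:8→13,u→15 14:8→14,u→12 15:8→12,u→12.
'88uu8': |S_i|=[19, 16, 11, 8, 3, 1] end={s14} rej; 5/5 deletions ∈↓L.
'u8u8uu': N↓-sim [19, 16, 12, 9, 5, 3, 1] end={s14} ∉↓L; 6/6 single-dels accept.
2 words, ⪯-incomp.

Antichain: [88uu8, u8u8uu].


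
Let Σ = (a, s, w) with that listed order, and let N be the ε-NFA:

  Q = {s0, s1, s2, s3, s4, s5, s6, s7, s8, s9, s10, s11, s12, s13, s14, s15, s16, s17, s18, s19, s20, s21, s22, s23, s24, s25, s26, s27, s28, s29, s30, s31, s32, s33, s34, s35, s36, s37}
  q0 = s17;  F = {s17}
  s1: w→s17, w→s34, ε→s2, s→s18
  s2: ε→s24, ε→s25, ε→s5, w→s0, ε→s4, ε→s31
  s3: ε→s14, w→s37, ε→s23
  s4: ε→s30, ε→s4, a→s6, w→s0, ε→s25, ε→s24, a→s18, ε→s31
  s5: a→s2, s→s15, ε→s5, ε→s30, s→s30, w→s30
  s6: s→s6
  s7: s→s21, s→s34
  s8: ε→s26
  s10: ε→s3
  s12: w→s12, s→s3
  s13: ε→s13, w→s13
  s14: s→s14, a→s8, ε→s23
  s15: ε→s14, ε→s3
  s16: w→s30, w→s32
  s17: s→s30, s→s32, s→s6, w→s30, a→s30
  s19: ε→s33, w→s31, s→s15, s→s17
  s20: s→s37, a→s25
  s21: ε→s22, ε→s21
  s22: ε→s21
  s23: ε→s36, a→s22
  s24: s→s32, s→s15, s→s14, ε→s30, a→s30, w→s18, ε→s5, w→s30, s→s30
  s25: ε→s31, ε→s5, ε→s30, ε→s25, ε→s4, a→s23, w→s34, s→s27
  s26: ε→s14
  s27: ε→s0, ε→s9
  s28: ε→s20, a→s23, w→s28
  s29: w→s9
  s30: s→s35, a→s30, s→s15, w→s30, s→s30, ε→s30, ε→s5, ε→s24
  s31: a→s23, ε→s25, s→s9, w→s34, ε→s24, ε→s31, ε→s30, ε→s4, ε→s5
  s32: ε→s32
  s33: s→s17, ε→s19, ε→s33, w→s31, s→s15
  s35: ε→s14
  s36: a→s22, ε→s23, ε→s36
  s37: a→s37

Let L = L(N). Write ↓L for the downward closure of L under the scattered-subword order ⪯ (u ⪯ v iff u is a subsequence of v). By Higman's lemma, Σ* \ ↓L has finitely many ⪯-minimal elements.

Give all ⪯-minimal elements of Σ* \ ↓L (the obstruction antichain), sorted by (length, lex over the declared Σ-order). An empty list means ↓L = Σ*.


A = [a, s, w].

|Q|=38, |F|=1, |δ|=111 (52 ε).
min D↑ (2 st, q0=0, F={1}): 0:a→1,s→1,w→1 1:a→1,s→1,w→1 (ε-aug+det+¬).
'a': N↓-sim [26, 25] end={s0,s14,s15,s18,s2,s21,s22,s23,s24,s25,s26,s27,…} ∉↓L; 1/1 del acc.
's': N↓-sim [26, 25] end={s0,s14,s15,s18,s2,s21,s22,s23,s24,s25,s26,s27,…} ∉↓L; 1/1 single-dels accept.
'w': |S_i|=[26, 25] end={s0,s14,s15,s18,s2,s21,s22,s23,s24,s25,s26,s27,…} ∉↓L; 1/1 single-dels accept.
3 obstructions.


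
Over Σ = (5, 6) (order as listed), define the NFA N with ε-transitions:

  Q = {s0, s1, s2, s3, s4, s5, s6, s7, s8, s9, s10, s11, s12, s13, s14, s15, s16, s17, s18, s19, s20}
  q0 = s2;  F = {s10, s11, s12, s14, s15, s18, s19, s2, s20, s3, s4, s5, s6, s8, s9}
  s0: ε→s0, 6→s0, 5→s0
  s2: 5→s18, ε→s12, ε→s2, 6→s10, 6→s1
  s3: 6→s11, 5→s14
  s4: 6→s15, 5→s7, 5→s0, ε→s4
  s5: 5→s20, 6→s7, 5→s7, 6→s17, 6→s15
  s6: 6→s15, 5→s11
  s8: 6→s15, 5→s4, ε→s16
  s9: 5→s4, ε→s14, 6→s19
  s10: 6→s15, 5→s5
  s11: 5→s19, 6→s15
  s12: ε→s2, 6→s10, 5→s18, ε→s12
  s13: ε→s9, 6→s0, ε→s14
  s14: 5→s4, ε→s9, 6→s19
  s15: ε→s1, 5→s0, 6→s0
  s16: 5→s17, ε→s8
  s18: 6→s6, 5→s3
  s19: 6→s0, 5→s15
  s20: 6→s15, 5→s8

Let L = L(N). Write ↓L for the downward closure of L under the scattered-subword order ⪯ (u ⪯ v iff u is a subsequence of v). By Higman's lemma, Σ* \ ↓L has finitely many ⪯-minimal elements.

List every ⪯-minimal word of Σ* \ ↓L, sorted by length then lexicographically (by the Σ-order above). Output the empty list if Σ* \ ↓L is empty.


A = [665, 666, 55555, 55566, 55656, 56556].

|Q|=21, |F|=15, |δ|=52 (13 ε).
min D↑ (14 st, q0=0, F={10}): 0:5→1,6→2 1:5→3,6→4 2:5→5,6→6 3:5→7,6→8 4:5→8,6→6 5:5→9,6→6 6:5→10,6→10 7:5→11,6→12 8:5→12,6→6 9:5→13,6→6 10:5→10,6→10 11:5→10,6→6 12:5→6,6→10 13:5→11,6→6 (ε-aug+det+¬).
'665': |S_i|=[20, 14, 5, 1] end={s0} rej; 3/3 single-dels accept.
'666': N↓-sim [20, 14, 5, 1] end={s0} ∉↓L; 3/3 deletions ∈↓L.
'55555': |S_i|=[20, 17, 14, 11, 6, 2] end={s0,s7} rej; 5/5 del acc.
'55566': run [20, 17, 14, 11, 4, 1] end={s0} rej; 5/5 deletions ∈↓L.
'55656': run [20, 17, 14, 5, 4, 1] end={s0} rej; 5/5 single-dels accept.
'56556': run [20, 17, 8, 5, 4, 1] end={s0} rej; 5/5 del acc.
6 minimals (antichain).


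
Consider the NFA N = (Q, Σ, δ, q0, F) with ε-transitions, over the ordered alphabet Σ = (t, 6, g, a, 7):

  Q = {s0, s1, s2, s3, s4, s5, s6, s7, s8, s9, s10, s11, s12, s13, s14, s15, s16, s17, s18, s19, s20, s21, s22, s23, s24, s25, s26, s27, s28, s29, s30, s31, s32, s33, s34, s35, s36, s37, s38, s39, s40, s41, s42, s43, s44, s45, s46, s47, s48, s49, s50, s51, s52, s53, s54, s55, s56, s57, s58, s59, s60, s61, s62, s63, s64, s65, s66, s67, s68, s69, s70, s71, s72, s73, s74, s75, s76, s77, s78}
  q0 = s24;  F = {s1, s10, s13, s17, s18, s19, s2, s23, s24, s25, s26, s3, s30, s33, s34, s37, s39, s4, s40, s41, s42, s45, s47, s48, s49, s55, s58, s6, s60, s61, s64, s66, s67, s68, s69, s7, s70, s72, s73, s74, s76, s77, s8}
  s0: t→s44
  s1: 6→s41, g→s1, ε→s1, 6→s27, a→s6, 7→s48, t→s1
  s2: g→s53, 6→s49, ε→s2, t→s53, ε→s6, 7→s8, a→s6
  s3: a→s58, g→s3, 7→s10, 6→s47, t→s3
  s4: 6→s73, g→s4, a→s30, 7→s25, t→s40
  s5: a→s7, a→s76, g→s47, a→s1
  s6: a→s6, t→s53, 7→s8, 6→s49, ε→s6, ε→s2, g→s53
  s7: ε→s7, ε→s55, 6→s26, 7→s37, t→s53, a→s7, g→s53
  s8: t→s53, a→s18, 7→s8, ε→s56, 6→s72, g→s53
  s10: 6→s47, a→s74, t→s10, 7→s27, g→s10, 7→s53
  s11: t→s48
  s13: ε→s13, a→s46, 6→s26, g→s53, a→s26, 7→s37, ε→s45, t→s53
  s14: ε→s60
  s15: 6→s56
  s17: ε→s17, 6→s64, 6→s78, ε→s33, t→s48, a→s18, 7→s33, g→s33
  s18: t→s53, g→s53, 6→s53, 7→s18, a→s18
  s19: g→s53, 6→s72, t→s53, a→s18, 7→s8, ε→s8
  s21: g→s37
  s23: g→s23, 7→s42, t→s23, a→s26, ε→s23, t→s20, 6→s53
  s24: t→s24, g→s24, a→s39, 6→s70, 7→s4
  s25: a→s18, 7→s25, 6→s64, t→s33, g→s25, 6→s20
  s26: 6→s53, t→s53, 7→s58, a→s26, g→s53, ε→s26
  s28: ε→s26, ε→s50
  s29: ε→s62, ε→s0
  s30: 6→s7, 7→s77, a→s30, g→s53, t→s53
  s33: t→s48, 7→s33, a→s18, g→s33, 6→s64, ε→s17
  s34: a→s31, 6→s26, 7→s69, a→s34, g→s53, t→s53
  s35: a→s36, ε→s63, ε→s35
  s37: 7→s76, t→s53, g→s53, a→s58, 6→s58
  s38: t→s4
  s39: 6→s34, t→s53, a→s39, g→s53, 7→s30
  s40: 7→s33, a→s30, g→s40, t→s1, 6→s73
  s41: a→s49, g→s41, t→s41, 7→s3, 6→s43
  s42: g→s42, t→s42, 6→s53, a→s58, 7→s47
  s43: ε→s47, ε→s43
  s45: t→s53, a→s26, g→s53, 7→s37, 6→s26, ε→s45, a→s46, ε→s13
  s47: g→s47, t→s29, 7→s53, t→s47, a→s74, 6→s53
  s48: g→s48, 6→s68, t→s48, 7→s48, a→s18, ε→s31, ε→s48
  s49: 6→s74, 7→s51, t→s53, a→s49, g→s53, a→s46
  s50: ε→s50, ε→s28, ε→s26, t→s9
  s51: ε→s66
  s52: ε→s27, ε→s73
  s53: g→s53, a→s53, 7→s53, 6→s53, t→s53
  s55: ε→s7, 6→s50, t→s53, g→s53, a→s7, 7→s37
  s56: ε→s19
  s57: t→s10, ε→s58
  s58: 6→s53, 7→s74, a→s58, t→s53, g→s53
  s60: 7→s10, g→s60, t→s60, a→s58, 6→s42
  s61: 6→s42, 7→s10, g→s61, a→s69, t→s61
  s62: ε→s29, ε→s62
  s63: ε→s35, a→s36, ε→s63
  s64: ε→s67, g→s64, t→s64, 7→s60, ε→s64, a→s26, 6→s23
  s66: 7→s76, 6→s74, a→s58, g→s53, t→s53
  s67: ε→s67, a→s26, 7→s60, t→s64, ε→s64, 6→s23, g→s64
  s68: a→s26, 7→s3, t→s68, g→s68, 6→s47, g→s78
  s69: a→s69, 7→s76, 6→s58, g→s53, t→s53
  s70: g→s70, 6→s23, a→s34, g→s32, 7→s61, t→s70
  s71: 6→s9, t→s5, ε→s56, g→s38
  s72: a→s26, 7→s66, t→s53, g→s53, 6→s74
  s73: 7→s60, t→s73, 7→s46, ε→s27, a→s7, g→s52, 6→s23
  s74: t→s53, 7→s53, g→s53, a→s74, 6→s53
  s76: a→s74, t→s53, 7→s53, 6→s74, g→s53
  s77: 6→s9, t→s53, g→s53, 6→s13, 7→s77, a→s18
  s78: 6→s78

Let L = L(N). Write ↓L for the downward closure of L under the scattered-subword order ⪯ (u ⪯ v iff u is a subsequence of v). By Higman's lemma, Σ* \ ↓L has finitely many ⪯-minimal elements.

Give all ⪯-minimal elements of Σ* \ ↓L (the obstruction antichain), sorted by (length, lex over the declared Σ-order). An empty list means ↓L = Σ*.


Antichain: [at, ag, 666, 6777, 77a6, 7tt667].

|Q|=79, |F|=43, |δ|=299 (48 ε).
min D↑ (38 st, q0=0, F={7}): 0:t→0,6→1,g→0,a→2,7→3 1:t→1,6→4,g→1,a→5,7→6 2:t→7,6→5,g→7,a→2,7→8 3:t→9,6→10,g→3,a→8,7→11 4:t→4,6→7,g→4,a→12,7→13 5:t→7,6→12,g→7,a→5,7→14 6:t→6,6→13,g→6,a→14,7→15 7:t→7,6→7,g→7,a→7,7→7 8:t→7,6→16,g→7,a→8,7→17 9:t→18,6→10,g→9,a→8,7→19 10:t→10,6→4,g→10,a→16,7→20 11:t→19,6→21,g→11,a→22,7→11 12:t→7,6→7,g→7,a→12,7→23 13:t→13,6→7,g→13,a→23,7→24 14:t→7,6→23,g→7,a→14,7→25 15:t→15,6→24,g→15,a→26,7→7 16:t→7,6→12,g→7,a→16,7→27 17:t→7,6→28,g→7,a→22,7→17 18:t→18,6→29,g→18,a→30,7→31 19:t→31,6→21,g→19,a→22,7→19 20:t→20,6→13,g→20,a→23,7→15 21:t→21,6→4,g→21,a→12,7→20 22:t→7,6→7,g→7,a→22,7→22 23:t→7,6→7,g→7,a→23,7→26 24:t→24,6→7,g→24,a→26,7→7 25:t→7,6→26,g→7,a→26,7→7 26:t→7,6→7,g→7,a→26,7→7 27:t→7,6→23,g→7,a→23,7→25 28:t→7,6→12,g→7,a→12,7→27 29:t→29,6→24,g→29,a→32,7→33 30:t→7,6→32,g→7,a→30,7→34 31:t→31,6→35,g→31,a→22,7→31 32:t→7,6→26,g→7,a→32,7→36 33:t→33,6→24,g→33,a→23,7→15 34:t→7,6→37,g→7,a→22,7→34 35:t→35,6→24,g→35,a→12,7→33 36:t→7,6→26,g→7,a→23,7→25 37:t→7,6→26,g→7,a→12,7→36 [Hopcroft].
'at': |S_i|=[61, 30, 2] end={s53,s9} rej; 2/2 del acc.
'ag': N↓-sim [61, 30, 1] end={s53} ∉↓L; 2/2 single-dels accept.
'666': run [61, 44, 17, 2] end={s53,s78} — reject; 3/3 del acc.
'6777': |S_i|=[61, 44, 20, 10, 2] end={s27,s53} ∉↓L; 4/4 deletions ∈↓L.
'77a6': N↓-sim [61, 56, 39, 6, 1] end={s53} rej; 4/4 deletions ∈↓L.
'7tt667': run [61, 56, 54, 47, 28, 9, 1] end={s53} — reject; 6/6 deletions ∈↓L.
6 words, ⪯-incomp.


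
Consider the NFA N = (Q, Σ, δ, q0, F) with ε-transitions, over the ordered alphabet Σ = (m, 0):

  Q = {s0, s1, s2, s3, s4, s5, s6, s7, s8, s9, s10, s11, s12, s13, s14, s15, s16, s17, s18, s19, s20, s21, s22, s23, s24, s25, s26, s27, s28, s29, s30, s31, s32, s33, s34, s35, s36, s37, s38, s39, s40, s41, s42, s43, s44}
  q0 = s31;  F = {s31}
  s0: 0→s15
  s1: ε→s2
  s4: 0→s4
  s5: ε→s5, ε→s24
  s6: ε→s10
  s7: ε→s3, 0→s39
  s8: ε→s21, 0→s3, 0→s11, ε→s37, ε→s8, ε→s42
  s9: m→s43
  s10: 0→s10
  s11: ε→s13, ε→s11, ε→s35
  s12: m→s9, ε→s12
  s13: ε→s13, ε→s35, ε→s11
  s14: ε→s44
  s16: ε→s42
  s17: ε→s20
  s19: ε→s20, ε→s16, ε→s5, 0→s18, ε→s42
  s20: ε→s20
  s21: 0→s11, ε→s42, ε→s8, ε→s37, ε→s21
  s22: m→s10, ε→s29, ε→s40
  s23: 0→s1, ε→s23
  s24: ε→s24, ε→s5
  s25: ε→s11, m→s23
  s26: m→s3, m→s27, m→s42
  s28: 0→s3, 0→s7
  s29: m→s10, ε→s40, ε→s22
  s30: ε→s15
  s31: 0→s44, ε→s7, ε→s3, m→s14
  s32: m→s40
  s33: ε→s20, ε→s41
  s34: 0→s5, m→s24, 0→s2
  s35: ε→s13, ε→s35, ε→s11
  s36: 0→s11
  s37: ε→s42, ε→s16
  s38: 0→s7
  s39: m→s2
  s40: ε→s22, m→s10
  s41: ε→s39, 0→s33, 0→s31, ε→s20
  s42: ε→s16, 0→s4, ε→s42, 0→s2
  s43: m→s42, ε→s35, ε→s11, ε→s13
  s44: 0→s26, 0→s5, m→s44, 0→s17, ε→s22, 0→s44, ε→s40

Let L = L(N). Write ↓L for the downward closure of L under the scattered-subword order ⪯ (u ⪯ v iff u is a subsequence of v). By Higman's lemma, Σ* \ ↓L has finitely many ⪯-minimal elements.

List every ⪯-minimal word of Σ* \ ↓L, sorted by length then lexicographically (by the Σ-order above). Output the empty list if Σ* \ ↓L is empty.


|Q|=45, |F|=1, |δ|=95 (56 ε).
min D↑ (2 st, q0=0, F={1}): 0:m→1,0→1 1:m→1,0→1 [Hopcroft].
'm': N↓-sim [20, 17] end={s10,s14,s16,s17,s2,s20,s22,s24,s26,s27,s29,s3,…} — reject; 1/1 del acc.
'0': run [20, 17] end={s10,s16,s17,s2,s20,s22,s24,s26,s27,s29,s3,s39,…} rej; 1/1 del acc.
2 obstructions.

A = [m, 0].


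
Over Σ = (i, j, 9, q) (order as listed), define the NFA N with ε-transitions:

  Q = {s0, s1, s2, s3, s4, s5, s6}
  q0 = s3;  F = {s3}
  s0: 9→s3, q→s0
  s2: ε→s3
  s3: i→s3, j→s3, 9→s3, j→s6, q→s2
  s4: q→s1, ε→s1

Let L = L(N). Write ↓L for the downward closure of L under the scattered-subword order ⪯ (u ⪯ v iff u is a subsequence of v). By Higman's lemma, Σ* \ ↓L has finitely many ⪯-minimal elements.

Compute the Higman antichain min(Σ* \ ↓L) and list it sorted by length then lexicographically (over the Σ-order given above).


|Q|=7, |F|=1, |δ|=10 (2 ε).
min D↑ (1 st, q0=0, F={}): 0:i→0,j→0,9→0,q→0 (ε-aug+det+¬).
L(D↑) = ∅; no obstructions.

Antichain: [].


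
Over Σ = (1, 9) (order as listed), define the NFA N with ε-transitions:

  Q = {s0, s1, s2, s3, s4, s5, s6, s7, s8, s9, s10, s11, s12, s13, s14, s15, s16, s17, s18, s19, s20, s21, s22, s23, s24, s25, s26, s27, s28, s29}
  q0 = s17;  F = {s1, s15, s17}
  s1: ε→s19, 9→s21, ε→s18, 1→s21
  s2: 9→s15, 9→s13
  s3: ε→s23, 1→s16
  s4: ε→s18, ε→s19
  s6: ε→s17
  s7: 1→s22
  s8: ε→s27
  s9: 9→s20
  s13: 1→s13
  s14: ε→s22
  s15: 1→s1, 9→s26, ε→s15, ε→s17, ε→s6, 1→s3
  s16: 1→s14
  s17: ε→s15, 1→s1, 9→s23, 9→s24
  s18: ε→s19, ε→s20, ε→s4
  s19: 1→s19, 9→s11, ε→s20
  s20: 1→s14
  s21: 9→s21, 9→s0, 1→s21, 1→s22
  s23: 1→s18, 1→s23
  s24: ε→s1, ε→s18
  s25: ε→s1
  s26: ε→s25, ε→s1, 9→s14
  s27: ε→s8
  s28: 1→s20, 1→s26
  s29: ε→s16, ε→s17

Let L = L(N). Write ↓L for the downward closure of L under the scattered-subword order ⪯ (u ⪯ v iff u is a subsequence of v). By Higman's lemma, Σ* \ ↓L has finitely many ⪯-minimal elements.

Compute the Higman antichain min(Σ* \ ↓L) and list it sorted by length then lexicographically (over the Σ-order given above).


|Q|=30, |F|=3, |δ|=51 (24 ε).
min D↑ (3 st, q0=0, F={2}): 0:1→1,9→1 1:1→2,9→2 2:1→2,9→2.
'11': N↓-sim [19, 13, 11] end={s0,s11,s14,s16,s18,s19,s20,s21,s22,s23,s4} rej; 2/2 del acc.
'19': N↓-sim [19, 13, 4] end={s0,s11,s21,s22} rej; 2/2 del acc.
'91': N↓-sim [19, 14, 10] end={s0,s11,s14,s18,s19,s20,s21,s22,s23,s4} ∉↓L; 2/2 deletions ∈↓L.
'99': |S_i|=[19, 14, 5] end={s0,s11,s14,s21,s22} rej; 2/2 deletions ∈↓L.
4 minimals (antichain).

min(Σ*\↓L) = [11, 19, 91, 99].


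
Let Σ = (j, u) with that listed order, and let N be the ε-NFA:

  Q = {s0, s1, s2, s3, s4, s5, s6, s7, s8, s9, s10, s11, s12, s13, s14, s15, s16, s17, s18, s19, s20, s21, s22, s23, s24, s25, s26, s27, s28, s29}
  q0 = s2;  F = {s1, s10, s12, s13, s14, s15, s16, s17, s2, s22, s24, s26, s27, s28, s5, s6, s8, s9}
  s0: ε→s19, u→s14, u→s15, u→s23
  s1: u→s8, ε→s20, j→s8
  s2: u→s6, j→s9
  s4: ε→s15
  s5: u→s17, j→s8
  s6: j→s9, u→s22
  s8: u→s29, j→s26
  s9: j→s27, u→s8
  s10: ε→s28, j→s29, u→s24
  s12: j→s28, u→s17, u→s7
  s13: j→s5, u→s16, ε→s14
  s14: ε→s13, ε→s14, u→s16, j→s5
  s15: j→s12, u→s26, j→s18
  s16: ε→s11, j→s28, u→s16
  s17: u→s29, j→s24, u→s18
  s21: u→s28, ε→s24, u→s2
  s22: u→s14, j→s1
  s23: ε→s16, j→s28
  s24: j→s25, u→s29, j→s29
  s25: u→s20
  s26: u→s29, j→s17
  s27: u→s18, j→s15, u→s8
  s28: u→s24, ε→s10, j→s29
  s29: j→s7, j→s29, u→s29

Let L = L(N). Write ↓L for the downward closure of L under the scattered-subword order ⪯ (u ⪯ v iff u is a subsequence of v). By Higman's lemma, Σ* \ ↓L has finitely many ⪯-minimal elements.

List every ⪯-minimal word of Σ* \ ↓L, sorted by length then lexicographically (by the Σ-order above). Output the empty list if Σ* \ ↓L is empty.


A = [juu, uujju, jjjjjj, jujjjj, uuuujj].

|Q|=30, |F|=18, |δ|=62 (11 ε).
min D↑ (17 st, q0=0, F={8}): 0:j→1,u→2 1:j→3,u→4 2:j→1,u→5 3:j→6,u→4 4:j→7,u→8 5:j→9,u→10 6:j→11,u→7 7:j→12,u→8 8:j→8,u→8 9:j→4,u→4 10:j→13,u→14 11:j→15,u→12 12:j→16,u→8 13:j→4,u→12 14:j→15,u→14 15:j→8,u→16 16:j→8,u→8 [Hopcroft].
'juu': run [24, 17, 9, 4] end={s18,s20,s29,s7} — reject; 3/3 deletions ∈↓L.
'uujju': run [24, 23, 18, 13, 9, 4] end={s18,s20,s29,s7} ∉↓L; 5/5 del acc.
'jjjjjj': |S_i|=[24, 17, 14, 12, 10, 7, 4] end={s20,s25,s29,s7} — reject; 6/6 del acc.
'jujjjj': |S_i|=[24, 17, 9, 8, 7, 5, 4] end={s20,s25,s29,s7} — reject; 6/6 del acc.
'uuuujj': N↓-sim [24, 23, 18, 16, 11, 7, 4] end={s20,s25,s29,s7} — reject; 6/6 single-dels accept.
5 obstructions.


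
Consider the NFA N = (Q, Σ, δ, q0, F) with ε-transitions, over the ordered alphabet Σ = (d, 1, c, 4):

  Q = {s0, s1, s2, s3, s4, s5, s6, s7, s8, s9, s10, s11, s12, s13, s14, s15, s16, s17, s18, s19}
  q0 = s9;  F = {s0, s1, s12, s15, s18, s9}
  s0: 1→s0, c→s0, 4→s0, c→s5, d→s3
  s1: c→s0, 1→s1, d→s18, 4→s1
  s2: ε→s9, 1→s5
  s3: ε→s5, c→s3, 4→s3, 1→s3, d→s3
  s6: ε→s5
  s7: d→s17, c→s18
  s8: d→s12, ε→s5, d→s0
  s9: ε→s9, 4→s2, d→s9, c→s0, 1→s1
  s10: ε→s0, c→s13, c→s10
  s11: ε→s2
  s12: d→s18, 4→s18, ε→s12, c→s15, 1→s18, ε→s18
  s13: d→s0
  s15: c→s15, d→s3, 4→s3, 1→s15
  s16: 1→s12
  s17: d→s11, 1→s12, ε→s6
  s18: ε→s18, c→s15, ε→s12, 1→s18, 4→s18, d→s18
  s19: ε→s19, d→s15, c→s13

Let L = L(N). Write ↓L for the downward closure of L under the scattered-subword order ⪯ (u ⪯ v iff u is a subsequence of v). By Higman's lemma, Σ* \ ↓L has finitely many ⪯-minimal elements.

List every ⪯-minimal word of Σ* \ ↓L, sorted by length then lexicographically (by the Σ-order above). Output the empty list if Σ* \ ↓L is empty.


|Q|=20, |F|=6, |δ|=55 (13 ε).
min D↑ (6 st, q0=0, F={4}): 0:d→0,1→1,c→2,4→0 1:d→3,1→1,c→2,4→1 2:d→4,1→2,c→2,4→2 3:d→3,1→3,c→5,4→3 4:d→4,1→4,c→4,4→4 5:d→4,1→5,c→5,4→4 (ε-aug+det+¬).
'cd': |S_i|=[9, 4, 2] end={s3,s5} ∉↓L; 2/2 del acc.
'1dc4': |S_i|=[9, 7, 5, 3, 2] end={s3,s5} — reject; 4/4 deletions ∈↓L.
2 words, ⪯-incomp.

min(Σ*\↓L) = [cd, 1dc4].


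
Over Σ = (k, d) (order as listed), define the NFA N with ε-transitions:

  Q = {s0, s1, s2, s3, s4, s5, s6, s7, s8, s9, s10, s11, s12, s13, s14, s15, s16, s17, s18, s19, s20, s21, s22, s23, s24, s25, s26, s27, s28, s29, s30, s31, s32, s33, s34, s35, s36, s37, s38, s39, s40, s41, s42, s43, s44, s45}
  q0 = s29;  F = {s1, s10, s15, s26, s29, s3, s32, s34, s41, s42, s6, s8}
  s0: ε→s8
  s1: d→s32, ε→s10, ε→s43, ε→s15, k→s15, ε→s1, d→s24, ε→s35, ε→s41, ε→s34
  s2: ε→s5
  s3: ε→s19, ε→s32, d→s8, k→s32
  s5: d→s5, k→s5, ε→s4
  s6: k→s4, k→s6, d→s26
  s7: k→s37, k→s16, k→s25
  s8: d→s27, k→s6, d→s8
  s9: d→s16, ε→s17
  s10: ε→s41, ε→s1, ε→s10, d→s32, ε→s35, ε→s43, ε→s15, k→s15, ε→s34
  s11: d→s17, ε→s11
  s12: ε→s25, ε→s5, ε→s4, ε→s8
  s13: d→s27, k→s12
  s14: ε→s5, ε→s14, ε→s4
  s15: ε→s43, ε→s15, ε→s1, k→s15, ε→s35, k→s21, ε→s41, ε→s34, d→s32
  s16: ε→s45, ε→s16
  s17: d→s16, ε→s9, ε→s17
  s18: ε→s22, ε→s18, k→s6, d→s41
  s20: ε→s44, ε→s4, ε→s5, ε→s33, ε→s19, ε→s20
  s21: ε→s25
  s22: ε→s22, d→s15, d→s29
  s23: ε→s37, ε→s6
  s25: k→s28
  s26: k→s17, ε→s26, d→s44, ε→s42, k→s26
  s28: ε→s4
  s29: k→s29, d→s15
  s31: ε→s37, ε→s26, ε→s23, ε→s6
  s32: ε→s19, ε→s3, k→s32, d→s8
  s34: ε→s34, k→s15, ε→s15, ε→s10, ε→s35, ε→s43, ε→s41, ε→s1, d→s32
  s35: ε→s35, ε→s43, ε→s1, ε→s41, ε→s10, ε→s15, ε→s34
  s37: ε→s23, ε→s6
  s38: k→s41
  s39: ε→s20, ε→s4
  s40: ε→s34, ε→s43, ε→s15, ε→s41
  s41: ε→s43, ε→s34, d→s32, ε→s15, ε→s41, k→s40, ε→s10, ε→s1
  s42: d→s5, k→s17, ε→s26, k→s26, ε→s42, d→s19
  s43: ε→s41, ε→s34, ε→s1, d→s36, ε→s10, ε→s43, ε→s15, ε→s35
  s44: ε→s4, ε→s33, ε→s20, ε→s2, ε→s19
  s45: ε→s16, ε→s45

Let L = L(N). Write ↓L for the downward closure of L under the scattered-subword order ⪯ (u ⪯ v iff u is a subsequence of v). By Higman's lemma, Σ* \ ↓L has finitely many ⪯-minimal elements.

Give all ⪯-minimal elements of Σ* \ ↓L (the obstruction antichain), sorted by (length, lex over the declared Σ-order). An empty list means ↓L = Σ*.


|Q|=46, |F|=12, |δ|=151 (103 ε).
min D↑ (7 st, q0=0, F={6}): 0:k→0,d→1 1:k→1,d→2 2:k→2,d→3 3:k→4,d→3 4:k→4,d→5 5:k→5,d→6 6:k→6,d→6 [Hopcroft].
'dddkdd': run [32, 31, 20, 16, 14, 13, 9] end={s16,s19,s2,s20,s33,s4,s44,s45,s5} rej; 6/6 deletions ∈↓L.
1 words, ⪯-incomp.

Antichain: [dddkdd].


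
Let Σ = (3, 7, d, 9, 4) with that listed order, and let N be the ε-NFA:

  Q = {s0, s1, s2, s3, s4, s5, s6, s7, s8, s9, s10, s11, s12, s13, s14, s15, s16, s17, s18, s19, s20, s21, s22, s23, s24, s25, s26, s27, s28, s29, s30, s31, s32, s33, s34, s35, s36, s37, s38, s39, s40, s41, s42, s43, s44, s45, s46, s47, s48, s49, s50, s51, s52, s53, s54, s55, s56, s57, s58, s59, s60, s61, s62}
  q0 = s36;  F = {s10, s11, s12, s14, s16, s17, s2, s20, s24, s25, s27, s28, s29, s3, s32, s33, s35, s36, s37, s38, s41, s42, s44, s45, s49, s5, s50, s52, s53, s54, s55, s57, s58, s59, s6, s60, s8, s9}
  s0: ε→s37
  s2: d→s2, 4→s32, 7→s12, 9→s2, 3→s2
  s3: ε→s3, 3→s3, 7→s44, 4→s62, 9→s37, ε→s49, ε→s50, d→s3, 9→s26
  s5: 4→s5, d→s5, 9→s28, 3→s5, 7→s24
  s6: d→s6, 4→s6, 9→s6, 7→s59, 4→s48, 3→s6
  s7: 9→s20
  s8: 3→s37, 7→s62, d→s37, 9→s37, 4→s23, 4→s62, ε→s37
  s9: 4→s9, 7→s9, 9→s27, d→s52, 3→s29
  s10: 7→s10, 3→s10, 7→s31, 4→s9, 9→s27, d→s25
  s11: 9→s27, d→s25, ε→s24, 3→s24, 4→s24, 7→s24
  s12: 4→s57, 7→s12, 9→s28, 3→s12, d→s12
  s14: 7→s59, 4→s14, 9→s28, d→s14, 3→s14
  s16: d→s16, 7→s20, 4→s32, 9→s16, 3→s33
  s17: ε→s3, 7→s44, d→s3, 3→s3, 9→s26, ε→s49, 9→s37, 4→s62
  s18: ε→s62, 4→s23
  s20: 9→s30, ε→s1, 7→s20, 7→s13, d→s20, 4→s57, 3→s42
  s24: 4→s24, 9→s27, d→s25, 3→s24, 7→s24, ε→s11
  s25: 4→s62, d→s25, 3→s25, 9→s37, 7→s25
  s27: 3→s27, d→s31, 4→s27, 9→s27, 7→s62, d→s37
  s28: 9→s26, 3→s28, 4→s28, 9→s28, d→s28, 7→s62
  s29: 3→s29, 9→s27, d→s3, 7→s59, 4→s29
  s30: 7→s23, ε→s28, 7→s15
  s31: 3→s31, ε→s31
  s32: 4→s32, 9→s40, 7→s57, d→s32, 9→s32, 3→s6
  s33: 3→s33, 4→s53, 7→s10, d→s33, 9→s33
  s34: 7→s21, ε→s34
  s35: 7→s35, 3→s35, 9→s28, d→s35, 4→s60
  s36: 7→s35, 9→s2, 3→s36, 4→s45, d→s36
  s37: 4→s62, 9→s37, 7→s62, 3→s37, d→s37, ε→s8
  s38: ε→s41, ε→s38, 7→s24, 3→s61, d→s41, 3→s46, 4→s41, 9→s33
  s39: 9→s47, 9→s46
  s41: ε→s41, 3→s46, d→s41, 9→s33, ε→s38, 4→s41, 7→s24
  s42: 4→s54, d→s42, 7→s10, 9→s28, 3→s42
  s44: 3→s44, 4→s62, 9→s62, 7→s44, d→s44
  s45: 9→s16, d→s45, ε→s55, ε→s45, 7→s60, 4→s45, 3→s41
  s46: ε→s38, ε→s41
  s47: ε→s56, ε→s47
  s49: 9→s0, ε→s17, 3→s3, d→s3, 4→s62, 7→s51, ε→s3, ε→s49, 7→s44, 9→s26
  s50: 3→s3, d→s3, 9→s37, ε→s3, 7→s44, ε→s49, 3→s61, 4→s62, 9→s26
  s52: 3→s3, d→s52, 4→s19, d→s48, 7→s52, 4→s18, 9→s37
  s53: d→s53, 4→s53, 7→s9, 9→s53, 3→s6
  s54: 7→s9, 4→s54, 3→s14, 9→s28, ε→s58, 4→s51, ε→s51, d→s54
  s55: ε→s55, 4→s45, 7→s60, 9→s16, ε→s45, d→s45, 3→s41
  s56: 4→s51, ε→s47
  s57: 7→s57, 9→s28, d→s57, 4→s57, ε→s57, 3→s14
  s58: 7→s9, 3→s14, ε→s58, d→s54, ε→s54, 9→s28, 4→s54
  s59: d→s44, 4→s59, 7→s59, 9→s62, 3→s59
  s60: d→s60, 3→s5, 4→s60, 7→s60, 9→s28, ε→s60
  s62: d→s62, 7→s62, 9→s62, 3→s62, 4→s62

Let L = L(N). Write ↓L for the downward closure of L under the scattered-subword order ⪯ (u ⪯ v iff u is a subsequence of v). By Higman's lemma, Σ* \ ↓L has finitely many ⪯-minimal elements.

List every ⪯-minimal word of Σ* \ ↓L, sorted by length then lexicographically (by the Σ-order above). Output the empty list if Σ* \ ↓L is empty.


min(Σ*\↓L) = [797, 94379, 437d4].

|Q|=63, |F|=38, |δ|=260 (39 ε).
min D↑ (31 st, q0=0, F={10}): 0:3→0,7→1,d→0,9→2,4→3 1:3→1,7→1,d→1,9→4,4→5 2:3→2,7→6,d→2,9→2,4→7 3:3→8,7→5,d→3,9→9,4→3 4:3→4,7→10,d→4,9→4,4→4 5:3→11,7→5,d→5,9→4,4→5 6:3→6,7→6,d→6,9→4,4→12 7:3→13,7→12,d→7,9→7,4→7 8:3→8,7→14,d→8,9→15,4→8 9:3→15,7→16,d→9,9→9,4→7 10:3→10,7→10,d→10,9→10,4→10 11:3→11,7→14,d→11,9→4,4→11 12:3→17,7→12,d→12,9→4,4→12 13:3→13,7→18,d→13,9→13,4→13 14:3→14,7→14,d→19,9→20,4→14 15:3→15,7→21,d→15,9→15,4→22 16:3→23,7→16,d→16,9→4,4→12 17:3→17,7→18,d→17,9→4,4→17 18:3→18,7→18,d→24,9→10,4→18 19:3→19,7→19,d→19,9→25,4→10 20:3→20,7→10,d→25,9→20,4→20 21:3→21,7→21,d→19,9→20,4→26 22:3→13,7→26,d→22,9→22,4→22 23:3→23,7→21,d→23,9→4,4→27 24:3→24,7→24,d→24,9→10,4→10 25:3→25,7→10,d→25,9→25,4→10 26:3→28,7→26,d→29,9→20,4→26 27:3→17,7→26,d→27,9→4,4→27 28:3→28,7→18,d→30,9→20,4→28 29:3→30,7→29,d→29,9→25,4→10 30:3→30,7→24,d→30,9→25,4→10.
'797': |S_i|=[54, 41, 11, 3] end={s15,s23,s62} rej; 3/3 del acc.
'94379': N↓-sim [54, 43, 31, 21, 4, 1] end={s62} rej; 5/5 del acc.
'437d4': |S_i|=[54, 50, 38, 26, 19, 4] end={s18,s19,s23,s62} — reject; 5/5 deletions ∈↓L.
3 obstructions.


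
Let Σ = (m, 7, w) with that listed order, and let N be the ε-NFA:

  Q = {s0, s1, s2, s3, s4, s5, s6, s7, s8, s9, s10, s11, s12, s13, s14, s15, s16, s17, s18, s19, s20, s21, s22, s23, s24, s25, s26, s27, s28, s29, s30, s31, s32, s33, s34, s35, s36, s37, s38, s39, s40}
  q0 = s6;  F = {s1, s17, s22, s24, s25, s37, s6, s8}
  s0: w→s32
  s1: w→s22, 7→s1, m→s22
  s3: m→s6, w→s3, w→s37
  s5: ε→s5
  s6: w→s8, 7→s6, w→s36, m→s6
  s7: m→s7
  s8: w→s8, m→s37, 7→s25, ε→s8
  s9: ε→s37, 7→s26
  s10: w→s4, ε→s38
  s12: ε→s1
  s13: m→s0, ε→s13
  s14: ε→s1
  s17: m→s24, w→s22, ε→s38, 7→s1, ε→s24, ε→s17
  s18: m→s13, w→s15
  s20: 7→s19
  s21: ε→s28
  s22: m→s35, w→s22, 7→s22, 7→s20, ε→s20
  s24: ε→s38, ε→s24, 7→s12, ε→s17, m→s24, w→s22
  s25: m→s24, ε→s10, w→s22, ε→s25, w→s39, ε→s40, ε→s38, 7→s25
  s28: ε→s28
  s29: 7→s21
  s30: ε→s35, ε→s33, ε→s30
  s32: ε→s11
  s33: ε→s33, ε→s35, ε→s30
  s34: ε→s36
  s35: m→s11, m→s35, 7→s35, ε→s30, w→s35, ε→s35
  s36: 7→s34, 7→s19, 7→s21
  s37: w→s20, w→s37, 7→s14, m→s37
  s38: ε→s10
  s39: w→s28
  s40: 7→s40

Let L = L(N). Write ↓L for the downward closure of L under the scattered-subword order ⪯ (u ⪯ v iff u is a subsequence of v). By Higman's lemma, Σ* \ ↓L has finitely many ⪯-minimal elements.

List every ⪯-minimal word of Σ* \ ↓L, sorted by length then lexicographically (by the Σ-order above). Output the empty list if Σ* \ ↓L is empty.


A = [w7wm, wm7mm].

|Q|=41, |F|=8, |δ|=80 (31 ε).
min D↑ (8 st, q0=0, F={7}): 0:m→0,7→0,w→1 1:m→2,7→3,w→1 2:m→2,7→4,w→2 3:m→5,7→3,w→6 4:m→6,7→4,w→6 5:m→5,7→4,w→6 6:m→7,7→6,w→6 7:m→7,7→7,w→7.
'w7wm': run [25, 24, 22, 10, 4] end={s11,s30,s33,s35} — reject; 4/4 del acc.
'wm7mm': N↓-sim [25, 24, 16, 10, 7, 4] end={s11,s30,s33,s35} rej; 5/5 del acc.
2 obstructions.


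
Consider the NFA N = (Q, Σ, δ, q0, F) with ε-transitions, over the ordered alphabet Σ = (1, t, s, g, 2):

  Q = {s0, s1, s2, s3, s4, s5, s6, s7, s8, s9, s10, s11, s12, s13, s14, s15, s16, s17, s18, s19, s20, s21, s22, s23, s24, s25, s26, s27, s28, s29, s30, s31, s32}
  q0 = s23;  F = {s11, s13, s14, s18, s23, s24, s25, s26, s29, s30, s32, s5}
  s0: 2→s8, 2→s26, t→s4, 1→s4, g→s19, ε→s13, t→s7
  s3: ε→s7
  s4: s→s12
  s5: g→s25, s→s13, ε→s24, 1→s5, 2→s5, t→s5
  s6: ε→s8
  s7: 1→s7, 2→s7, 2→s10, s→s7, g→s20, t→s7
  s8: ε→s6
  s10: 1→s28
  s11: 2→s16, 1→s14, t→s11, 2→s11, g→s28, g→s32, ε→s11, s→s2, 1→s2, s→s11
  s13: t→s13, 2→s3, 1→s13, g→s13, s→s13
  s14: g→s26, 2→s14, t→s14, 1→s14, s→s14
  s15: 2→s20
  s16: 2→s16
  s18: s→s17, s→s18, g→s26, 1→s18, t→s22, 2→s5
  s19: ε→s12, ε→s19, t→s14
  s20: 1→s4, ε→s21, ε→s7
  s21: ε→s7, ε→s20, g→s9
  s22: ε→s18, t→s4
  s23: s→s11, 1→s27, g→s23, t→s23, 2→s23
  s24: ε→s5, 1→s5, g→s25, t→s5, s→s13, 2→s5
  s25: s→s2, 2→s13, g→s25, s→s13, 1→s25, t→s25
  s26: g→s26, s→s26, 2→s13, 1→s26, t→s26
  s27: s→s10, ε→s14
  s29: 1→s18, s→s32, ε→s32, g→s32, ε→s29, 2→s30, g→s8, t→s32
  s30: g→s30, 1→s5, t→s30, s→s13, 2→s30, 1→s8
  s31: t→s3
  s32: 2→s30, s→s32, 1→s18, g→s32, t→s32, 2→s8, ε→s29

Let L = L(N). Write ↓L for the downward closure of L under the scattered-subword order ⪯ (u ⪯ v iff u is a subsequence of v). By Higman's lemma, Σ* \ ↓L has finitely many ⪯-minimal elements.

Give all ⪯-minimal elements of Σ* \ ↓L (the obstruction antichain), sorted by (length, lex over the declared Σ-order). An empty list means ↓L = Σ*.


A = [1g22, sg2s2].

|Q|=33, |F|=12, |δ|=109 (18 ε).
min D↑ (11 st, q0=0, F={8}): 0:1→1,t→0,s→2,g→0,2→0 1:1→1,t→1,s→1,g→3,2→1 2:1→1,t→2,s→2,g→4,2→2 3:1→3,t→3,s→3,g→3,2→5 4:1→6,t→4,s→4,g→4,2→7 5:1→5,t→5,s→5,g→5,2→8 6:1→6,t→6,s→6,g→3,2→9 7:1→9,t→7,s→5,g→7,2→7 8:1→8,t→8,s→8,g→8,2→8 9:1→9,t→9,s→5,g→10,2→9 10:1→10,t→10,s→5,g→10,2→5 (ε-aug+det+¬).
'1g22': N↓-sim [28, 22, 13, 10, 9] end={s10,s12,s20,s21,s28,s3,s4,s7,s9} ∉↓L; 4/4 deletions ∈↓L.
'sg2s2': run [28, 26, 23, 17, 11, 9] end={s10,s12,s20,s21,s28,s3,s4,s7,s9} — reject; 5/5 single-dels accept.
2 words, ⪯-incomp.


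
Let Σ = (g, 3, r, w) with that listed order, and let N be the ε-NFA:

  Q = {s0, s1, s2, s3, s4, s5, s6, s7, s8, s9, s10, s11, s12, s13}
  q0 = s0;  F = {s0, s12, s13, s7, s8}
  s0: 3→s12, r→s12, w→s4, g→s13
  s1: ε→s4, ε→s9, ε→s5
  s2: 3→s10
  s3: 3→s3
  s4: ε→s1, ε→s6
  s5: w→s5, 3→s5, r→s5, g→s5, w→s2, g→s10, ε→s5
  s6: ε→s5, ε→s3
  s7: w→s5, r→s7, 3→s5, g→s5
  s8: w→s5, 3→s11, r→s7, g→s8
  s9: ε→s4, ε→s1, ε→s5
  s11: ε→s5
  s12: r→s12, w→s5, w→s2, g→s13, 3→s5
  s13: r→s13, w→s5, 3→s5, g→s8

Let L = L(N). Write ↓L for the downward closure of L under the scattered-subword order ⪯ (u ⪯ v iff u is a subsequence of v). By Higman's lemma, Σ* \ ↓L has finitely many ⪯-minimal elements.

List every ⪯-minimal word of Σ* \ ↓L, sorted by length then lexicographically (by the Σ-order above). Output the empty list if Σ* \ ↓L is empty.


A = [w, g3, 33, r3, ggrg].

|Q|=14, |F|=5, |δ|=41 (12 ε).
min D↑ (6 st, q0=0, F={3}): 0:g→1,3→2,r→2,w→3 1:g→4,3→3,r→1,w→3 2:g→1,3→3,r→2,w→3 3:g→3,3→3,r→3,w→3 4:g→4,3→3,r→5,w→3 5:g→3,3→3,r→5,w→3.
'w': run [14, 8] end={s1,s10,s2,s3,s4,s5,s6,s9} ∉↓L; 1/1 single-dels accept.
'g3': run [14, 7, 4] end={s10,s11,s2,s5} ∉↓L; 2/2 deletions ∈↓L.
'33': |S_i|=[14, 9, 5] end={s10,s11,s2,s3,s5} — reject; 2/2 deletions ∈↓L.
'r3': |S_i|=[14, 8, 4] end={s10,s11,s2,s5} rej; 2/2 single-dels accept.
'ggrg': |S_i|=[14, 7, 6, 4, 3] end={s10,s2,s5} rej; 4/4 deletions ∈↓L.
5 obstructions.


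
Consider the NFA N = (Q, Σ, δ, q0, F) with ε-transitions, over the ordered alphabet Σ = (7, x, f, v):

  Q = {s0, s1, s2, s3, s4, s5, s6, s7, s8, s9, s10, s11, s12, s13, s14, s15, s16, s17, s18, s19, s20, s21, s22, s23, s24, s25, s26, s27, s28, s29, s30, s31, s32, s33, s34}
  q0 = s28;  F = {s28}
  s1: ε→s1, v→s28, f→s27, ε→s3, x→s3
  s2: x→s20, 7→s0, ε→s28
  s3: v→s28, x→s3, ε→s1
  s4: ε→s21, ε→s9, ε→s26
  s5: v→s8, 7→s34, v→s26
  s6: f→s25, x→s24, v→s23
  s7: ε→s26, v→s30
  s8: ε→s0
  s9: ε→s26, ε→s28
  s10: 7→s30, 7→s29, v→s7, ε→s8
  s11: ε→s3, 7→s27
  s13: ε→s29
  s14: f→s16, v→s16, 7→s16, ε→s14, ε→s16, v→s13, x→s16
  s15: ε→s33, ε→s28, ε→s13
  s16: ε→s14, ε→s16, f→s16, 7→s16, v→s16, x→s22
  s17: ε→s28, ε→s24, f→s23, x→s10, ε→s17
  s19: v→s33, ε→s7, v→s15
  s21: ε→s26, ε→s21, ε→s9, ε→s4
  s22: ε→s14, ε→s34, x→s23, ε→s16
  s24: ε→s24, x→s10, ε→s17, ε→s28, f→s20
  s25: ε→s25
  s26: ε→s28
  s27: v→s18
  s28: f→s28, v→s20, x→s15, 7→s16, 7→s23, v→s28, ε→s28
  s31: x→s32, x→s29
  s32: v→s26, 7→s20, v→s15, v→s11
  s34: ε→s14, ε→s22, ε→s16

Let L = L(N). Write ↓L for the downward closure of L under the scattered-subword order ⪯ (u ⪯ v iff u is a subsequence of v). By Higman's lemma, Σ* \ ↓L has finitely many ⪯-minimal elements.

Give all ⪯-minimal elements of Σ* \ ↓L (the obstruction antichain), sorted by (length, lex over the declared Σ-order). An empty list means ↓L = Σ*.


|Q|=35, |F|=1, |δ|=88 (41 ε).
min D↑ (2 st, q0=0, F={1}): 0:7→1,x→0,f→0,v→0 1:7→1,x→1,f→1,v→1 [Hopcroft].
'7': run [11, 7] end={s13,s14,s16,s22,s23,s29,s34} ∉↓L; 1/1 deletions ∈↓L.
1 minimals (antichain).

A = [7].


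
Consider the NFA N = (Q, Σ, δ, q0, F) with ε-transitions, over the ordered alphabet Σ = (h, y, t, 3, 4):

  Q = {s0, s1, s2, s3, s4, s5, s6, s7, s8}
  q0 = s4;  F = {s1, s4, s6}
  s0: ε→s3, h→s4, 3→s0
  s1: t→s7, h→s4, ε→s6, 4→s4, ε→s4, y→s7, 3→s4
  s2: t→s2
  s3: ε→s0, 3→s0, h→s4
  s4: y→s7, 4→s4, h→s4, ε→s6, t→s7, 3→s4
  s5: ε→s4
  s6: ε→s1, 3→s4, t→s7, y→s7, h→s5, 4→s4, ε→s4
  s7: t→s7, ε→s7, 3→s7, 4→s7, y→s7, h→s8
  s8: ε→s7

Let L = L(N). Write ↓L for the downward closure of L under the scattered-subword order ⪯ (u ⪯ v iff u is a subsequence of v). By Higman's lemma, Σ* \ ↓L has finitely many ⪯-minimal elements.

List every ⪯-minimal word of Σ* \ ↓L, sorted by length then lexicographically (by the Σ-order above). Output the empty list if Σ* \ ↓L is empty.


|Q|=9, |F|=3, |δ|=35 (10 ε).
min D↑ (2 st, q0=0, F={1}): 0:h→0,y→1,t→1,3→0,4→0 1:h→1,y→1,t→1,3→1,4→1 [Hopcroft].
'y': run [6, 2] end={s7,s8} rej; 1/1 deletions ∈↓L.
't': |S_i|=[6, 2] end={s7,s8} rej; 1/1 del acc.
2 obstructions.

Antichain: [y, t].


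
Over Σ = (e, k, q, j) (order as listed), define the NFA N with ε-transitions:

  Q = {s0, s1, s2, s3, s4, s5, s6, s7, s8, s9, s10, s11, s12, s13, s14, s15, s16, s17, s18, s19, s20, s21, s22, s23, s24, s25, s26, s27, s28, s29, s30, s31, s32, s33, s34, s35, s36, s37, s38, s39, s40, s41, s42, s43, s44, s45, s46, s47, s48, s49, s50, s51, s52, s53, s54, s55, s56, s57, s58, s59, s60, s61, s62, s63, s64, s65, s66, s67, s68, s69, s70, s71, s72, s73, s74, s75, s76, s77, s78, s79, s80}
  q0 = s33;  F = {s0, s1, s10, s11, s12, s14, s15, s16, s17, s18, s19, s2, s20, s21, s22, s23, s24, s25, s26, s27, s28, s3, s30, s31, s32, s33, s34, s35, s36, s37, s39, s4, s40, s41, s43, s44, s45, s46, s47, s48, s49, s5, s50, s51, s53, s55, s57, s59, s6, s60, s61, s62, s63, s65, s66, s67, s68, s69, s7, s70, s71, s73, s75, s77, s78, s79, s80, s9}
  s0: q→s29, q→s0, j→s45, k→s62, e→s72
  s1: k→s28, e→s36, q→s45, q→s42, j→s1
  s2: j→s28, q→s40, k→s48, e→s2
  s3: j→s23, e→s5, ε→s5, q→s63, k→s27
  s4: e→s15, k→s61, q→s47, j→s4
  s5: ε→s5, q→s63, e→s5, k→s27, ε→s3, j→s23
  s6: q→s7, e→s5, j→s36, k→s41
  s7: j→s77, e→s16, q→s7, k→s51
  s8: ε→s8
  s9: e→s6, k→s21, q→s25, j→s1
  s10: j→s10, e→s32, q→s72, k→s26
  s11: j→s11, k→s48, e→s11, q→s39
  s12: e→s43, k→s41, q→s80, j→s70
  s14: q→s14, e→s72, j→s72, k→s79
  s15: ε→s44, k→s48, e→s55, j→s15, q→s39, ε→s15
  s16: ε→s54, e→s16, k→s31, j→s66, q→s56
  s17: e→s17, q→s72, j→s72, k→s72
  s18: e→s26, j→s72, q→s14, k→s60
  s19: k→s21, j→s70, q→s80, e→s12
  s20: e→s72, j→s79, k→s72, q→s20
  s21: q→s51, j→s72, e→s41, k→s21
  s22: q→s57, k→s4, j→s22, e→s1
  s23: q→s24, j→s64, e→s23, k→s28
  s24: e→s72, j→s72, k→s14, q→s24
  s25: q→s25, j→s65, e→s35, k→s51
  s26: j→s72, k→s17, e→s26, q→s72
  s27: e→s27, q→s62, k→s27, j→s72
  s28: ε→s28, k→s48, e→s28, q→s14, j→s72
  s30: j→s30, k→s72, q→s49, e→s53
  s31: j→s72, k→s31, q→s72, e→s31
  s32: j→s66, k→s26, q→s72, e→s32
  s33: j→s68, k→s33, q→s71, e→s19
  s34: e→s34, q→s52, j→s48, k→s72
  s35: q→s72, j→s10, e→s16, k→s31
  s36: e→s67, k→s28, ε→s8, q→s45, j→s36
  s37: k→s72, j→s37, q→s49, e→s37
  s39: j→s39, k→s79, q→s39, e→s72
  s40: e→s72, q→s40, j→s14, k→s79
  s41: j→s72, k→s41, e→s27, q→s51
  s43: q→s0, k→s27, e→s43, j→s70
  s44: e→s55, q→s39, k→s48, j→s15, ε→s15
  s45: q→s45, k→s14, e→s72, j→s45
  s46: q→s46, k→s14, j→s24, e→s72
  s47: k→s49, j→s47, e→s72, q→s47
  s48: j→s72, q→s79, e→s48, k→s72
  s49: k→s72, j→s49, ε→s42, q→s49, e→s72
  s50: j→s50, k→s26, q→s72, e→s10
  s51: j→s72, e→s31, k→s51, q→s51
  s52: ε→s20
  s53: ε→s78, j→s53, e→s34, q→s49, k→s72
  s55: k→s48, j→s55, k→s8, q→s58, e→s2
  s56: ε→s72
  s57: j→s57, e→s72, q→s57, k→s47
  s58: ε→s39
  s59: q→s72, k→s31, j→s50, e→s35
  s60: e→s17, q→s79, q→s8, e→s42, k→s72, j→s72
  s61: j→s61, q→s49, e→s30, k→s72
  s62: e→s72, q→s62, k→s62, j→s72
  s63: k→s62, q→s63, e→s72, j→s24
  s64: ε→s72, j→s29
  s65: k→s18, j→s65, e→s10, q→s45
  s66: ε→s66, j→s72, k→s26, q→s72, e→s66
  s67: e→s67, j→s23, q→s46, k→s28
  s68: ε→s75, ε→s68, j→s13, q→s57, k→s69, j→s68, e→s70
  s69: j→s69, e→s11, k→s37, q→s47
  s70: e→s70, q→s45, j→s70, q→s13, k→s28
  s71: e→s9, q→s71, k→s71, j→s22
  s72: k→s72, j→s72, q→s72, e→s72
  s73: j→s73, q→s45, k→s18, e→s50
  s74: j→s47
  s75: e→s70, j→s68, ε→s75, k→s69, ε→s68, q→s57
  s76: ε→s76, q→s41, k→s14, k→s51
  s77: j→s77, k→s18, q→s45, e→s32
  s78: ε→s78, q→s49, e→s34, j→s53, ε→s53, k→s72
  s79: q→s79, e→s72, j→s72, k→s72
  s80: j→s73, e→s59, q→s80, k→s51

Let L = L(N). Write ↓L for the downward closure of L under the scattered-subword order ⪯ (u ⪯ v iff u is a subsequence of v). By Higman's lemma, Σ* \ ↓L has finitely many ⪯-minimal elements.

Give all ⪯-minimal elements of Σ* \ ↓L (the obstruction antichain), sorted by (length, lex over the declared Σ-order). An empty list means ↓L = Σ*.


|Q|=81, |F|=68, |δ|=312 (24 ε).
min D↑ (65 st, q0=0, F={15}): 0:e→1,k→0,q→2,j→3 1:e→4,k→5,q→6,j→7 2:e→8,k→2,q→2,j→9 3:e→7,k→10,q→11,j→3 4:e→12,k→13,q→6,j→7 5:e→13,k→5,q→14,j→15 6:e→16,k→14,q→6,j→17 7:e→7,k→18,q→19,j→7 8:e→20,k→5,q→21,j→22 9:e→22,k→23,q→11,j→9 10:e→24,k→25,q→26,j→10 11:e→15,k→26,q→11,j→11 12:e→12,k→27,q→28,j→7 13:e→27,k→13,q→14,j→15 14:e→29,k→14,q→14,j→15 15:e→15,k→15,q→15,j→15 16:e→30,k→29,q→15,j→31 17:e→31,k→32,q→19,j→17 18:e→18,k→33,q→34,j→15 19:e→15,k→34,q→19,j→19 20:e→35,k→13,q→36,j→37 21:e→30,k→14,q→21,j→38 22:e→37,k→18,q→19,j→22 23:e→39,k→40,q→26,j→23 24:e→24,k→33,q→41,j→24 25:e→25,k→15,q→42,j→25 26:e→15,k→42,q→26,j→26 27:e→27,k→27,q→43,j→15 28:e→15,k→43,q→28,j→19 29:e→29,k→29,q→15,j→15 30:e→44,k→29,q→15,j→45 31:e→45,k→46,q→15,j→31 32:e→46,k→47,q→34,j→15 33:e→33,k→15,q→48,j→15 34:e→15,k→48,q→34,j→15 35:e→35,k→27,q→49,j→50 36:e→44,k→14,q→36,j→51 37:e→52,k→18,q→19,j→37 38:e→45,k→32,q→19,j→38 39:e→53,k→33,q→41,j→39 40:e→54,k→15,q→42,j→40 41:e→15,k→48,q→41,j→41 42:e→15,k→15,q→42,j→42 43:e→15,k→43,q→43,j→15 44:e→44,k→29,q→15,j→55 45:e→56,k→46,q→15,j→45 46:e→46,k→57,q→15,j→15 47:e→57,k→15,q→48,j→15 48:e→15,k→15,q→48,j→15 49:e→15,k→43,q→49,j→58 50:e→50,k→18,q→58,j→15 51:e→56,k→32,q→19,j→51 52:e→52,k→18,q→59,j→50 53:e→60,k→33,q→41,j→53 54:e→61,k→15,q→42,j→54 55:e→55,k→46,q→15,j→15 56:e→56,k→46,q→15,j→55 57:e→57,k→15,q→15,j→15 58:e→15,k→34,q→58,j→15 59:e→15,k→34,q→59,j→58 60:e→60,k→33,q→62,j→18 61:e→63,k→15,q→42,j→61 62:e→15,k→48,q→62,j→34 63:e→63,k→15,q→64,j→33 64:e→15,k→15,q→64,j→48 [Hopcroft].
'ekj': run [78, 68, 17, 1] end={s72} — reject; 3/3 del acc.
'jqe': run [78, 53, 17, 1] end={s72} ∉↓L; 3/3 deletions ∈↓L.
'eqeq': N↓-sim [78, 68, 40, 14, 2] end={s56,s72} — reject; 4/4 single-dels accept.
'jkkk': run [78, 53, 31, 16, 1] end={s72} — reject; 4/4 single-dels accept.
'eeeqe': run [78, 68, 59, 43, 18, 1] end={s72} — reject; 5/5 deletions ∈↓L.
'qeeejj': N↓-sim [78, 68, 58, 48, 30, 12, 3] end={s29,s64,s72} ∉↓L; 6/6 deletions ∈↓L.
6 obstructions.

A = [ekj, jqe, eqeq, jkkk, eeeqe, qeeejj].
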